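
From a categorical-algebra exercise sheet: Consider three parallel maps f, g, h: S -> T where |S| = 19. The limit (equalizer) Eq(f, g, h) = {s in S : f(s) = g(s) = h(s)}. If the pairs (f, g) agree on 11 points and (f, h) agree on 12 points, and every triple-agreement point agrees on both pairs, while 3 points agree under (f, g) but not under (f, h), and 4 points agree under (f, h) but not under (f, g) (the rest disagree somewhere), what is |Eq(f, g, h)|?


Eq(f, g, h) is the triple-agreement set: points in S where all three
maps take the same value. Using inclusion-exclusion on the pairwise data:
Pair (f, g) agrees on 11 points; pair (f, h) on 12 points.
Points agreeing under (f, g) but not (f, h) = 3; under (f, h) but not (f, g) = 4.
Triple-agreement = agreement-in-(f, g) minus points that agree under (f, g) but not (f, h):
|Eq(f, g, h)| = 11 - 3 = 8
(cross-check via (f, h): 12 - 4 = 8.)

8


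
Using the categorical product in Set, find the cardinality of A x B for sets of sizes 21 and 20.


In Set, the product A x B is the Cartesian product.
By the universal property, |A x B| = |A| * |B|.
|A x B| = 21 * 20 = 420

420


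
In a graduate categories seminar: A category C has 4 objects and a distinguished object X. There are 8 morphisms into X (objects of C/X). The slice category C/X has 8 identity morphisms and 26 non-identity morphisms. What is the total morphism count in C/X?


In the slice category C/X, objects are morphisms to X.
Identity morphisms: 8 (one per object of C/X).
Non-identity morphisms: 26.
Total = 8 + 26 = 34

34


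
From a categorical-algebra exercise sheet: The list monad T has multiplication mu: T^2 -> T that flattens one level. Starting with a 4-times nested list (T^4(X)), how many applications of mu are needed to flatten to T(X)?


Each application of mu: T^2 -> T removes one layer of nesting.
Starting at depth 4 (i.e., T^4(X)), we need to reach T(X).
Number of mu applications = 4 - 1 = 3

3


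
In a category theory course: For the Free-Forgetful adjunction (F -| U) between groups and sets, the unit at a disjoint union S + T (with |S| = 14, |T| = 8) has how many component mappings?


The unit eta_X: X -> U(F(X)) of the Free-Forgetful adjunction
maps each element of X to a generator of F(X). For X = S + T (disjoint
union in Set), |S + T| = |S| + |T|.
Total mappings = 14 + 8 = 22.

22


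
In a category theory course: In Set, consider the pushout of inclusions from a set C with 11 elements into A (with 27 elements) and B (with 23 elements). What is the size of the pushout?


The pushout A +_C B identifies the images of C in A and B.
|A +_C B| = |A| + |B| - |C| (for injections).
= 27 + 23 - 11 = 39

39


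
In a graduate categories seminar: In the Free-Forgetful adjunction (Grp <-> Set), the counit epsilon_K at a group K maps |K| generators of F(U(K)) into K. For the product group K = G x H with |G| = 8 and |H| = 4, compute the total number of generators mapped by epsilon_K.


The counit epsilon_K: F(U(K)) -> K of the Free-Forgetful adjunction
maps |K| generators of F(U(K)) into K. For K = G x H (the product group),
|G x H| = |G| * |H|.
Total generators mapped = 8 * 4 = 32.

32


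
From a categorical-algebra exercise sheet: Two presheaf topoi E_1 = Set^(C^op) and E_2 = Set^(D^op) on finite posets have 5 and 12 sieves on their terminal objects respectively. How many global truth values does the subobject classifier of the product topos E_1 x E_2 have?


In a product of presheaf topoi E_1 x E_2, the subobject classifier
is Omega = Omega_1 x Omega_2 (componentwise), so
|Omega(top)| = |Omega_1(top_1)| * |Omega_2(top_2)|.
= 5 * 12 = 60.

60


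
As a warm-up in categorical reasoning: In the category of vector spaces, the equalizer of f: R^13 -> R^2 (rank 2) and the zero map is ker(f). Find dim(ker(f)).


The equalizer of f and the zero map is ker(f).
By the rank-nullity theorem: dim(ker(f)) = dim(domain) - rank(f).
dim(ker(f)) = 13 - 2 = 11

11


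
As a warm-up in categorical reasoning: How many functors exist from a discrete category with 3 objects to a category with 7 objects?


A functor from a discrete category C to D is determined by
where each object maps. Each of the 3 objects of C can map
to any of the 7 objects of D independently.
Number of functors = 7^3 = 343

343


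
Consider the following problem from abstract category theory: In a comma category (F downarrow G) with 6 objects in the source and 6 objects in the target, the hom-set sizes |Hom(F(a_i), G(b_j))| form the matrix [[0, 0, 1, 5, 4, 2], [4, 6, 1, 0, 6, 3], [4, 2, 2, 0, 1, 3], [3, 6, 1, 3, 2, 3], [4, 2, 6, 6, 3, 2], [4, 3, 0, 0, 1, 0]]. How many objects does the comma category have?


Objects of (F downarrow G) are triples (a, b, h: F(a)->G(b)).
The count equals the sum of all entries in the hom-matrix.
sum(row 0) = 12
sum(row 1) = 20
sum(row 2) = 12
sum(row 3) = 18
sum(row 4) = 23
sum(row 5) = 8
Grand total = 93

93


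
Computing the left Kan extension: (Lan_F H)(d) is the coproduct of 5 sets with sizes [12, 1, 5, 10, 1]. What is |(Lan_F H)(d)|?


Pointwise, the left Kan extension (Lan_F H)(d) is the colimit, indexed
by the comma category (F downarrow d), of H composed with the
projection (F downarrow d) -> C. Here that colimit is given
as a coproduct (disjoint union) of sets, so its cardinality is the
sum of the sizes of the summands.
Coproduct of sets with sizes: 12 + 1 + 5 + 10 + 1
= 29

29


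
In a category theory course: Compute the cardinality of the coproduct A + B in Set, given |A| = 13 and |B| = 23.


In Set, the coproduct A + B is the disjoint union.
|A + B| = |A| + |B| = 13 + 23 = 36

36


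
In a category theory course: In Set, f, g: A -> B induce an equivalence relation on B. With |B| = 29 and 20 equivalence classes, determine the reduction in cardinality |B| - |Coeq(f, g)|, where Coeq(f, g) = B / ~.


The coequalizer Coeq(f, g) = B / ~ has one element per equivalence class.
|B| = 29, |Coeq(f, g)| = 20.
|B| - |Coeq(f, g)| = 29 - 20 = 9.

9


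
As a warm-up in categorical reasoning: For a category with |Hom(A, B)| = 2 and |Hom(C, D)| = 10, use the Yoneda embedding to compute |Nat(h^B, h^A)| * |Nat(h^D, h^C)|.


By the Yoneda lemma, Nat(h^B, h^A) is isomorphic to Hom(A, B),
so |Nat(h^B, h^A)| = |Hom(A, B)| and |Nat(h^D, h^C)| = |Hom(C, D)|.
|Hom(A, B)| = 2, |Hom(C, D)| = 10.
|Nat(h^B, h^A) x Nat(h^D, h^C)| = 2 * 10 = 20

20


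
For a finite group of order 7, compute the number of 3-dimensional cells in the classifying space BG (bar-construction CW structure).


In the bar-construction CW model of BG, the n-cells are indexed by
n-tuples [g_1|...|g_n] of non-identity elements of G (degenerate
simplices with some g_i = e do not contribute cells), so there are
(|G| - 1)^n n-cells.
For dim = 3 with |G| = 7:
cells = (7 - 1)^3 = 6^3 = 216

216


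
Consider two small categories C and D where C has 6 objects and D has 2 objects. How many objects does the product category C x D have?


The product category C x D has objects that are pairs (c, d).
Number of pairs = |Ob(C)| * |Ob(D)| = 6 * 2 = 12

12


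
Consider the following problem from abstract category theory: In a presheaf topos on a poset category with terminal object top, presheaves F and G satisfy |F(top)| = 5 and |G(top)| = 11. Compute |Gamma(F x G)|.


Global sections of a presheaf on a poset with terminal top satisfy
Gamma(H) ~ H(top). Presheaves admit pointwise products, so
(F x G)(top) = F(top) x G(top) (Cartesian product).
|Gamma(F x G)| = |F(top)| * |G(top)| = 5 * 11 = 55.

55


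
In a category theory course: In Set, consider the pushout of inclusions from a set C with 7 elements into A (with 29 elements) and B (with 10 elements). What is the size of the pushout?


The pushout A +_C B identifies the images of C in A and B.
|A +_C B| = |A| + |B| - |C| (for injections).
= 29 + 10 - 7 = 32

32


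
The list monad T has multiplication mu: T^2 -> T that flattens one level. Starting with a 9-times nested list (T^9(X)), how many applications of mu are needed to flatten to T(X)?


Each application of mu: T^2 -> T removes one layer of nesting.
Starting at depth 9 (i.e., T^9(X)), we need to reach T(X).
Number of mu applications = 9 - 1 = 8

8


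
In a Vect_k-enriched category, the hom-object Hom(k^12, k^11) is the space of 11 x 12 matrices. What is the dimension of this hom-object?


In Vect-enriched categories, Hom(k^n, k^m) is the space of m x n matrices.
dim(Hom(k^12, k^11)) = 11 * 12 = 132

132


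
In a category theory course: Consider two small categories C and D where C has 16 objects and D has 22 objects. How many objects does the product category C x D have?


The product category C x D has objects that are pairs (c, d).
Number of pairs = |Ob(C)| * |Ob(D)| = 16 * 22 = 352

352


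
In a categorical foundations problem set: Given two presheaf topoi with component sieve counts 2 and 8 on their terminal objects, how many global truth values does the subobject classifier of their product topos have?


In a product of presheaf topoi E_1 x E_2, the subobject classifier
is Omega = Omega_1 x Omega_2 (componentwise), so
|Omega(top)| = |Omega_1(top_1)| * |Omega_2(top_2)|.
= 2 * 8 = 16.

16


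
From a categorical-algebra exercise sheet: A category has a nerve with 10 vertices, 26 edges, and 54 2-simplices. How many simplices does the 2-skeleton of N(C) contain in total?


The 2-skeleton of the nerve N(C) consists of simplices in dimensions 0, 1, 2:
  |N(C)_0| = 10 (objects)
  |N(C)_1| = 26 (morphisms)
  |N(C)_2| = 54 (composable pairs)
Total = 10 + 26 + 54 = 90

90


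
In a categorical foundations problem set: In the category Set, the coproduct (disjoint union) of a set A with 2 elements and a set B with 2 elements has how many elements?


In Set, the coproduct A + B is the disjoint union.
|A + B| = |A| + |B| = 2 + 2 = 4

4


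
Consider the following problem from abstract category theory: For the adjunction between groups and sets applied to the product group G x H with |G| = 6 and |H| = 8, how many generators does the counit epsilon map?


The counit epsilon_K: F(U(K)) -> K of the Free-Forgetful adjunction
maps |K| generators of F(U(K)) into K. For K = G x H (the product group),
|G x H| = |G| * |H|.
Total generators mapped = 6 * 8 = 48.

48


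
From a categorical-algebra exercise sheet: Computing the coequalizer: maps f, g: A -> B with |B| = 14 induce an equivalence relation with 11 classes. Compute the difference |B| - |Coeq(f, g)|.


The coequalizer Coeq(f, g) = B / ~ has one element per equivalence class.
|B| = 14, |Coeq(f, g)| = 11.
|B| - |Coeq(f, g)| = 14 - 11 = 3.

3


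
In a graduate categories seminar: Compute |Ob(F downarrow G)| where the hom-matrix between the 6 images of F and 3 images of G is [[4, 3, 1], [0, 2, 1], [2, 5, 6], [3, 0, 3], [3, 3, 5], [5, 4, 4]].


Objects of (F downarrow G) are triples (a, b, h: F(a)->G(b)).
The count equals the sum of all entries in the hom-matrix.
sum(row 0) = 8
sum(row 1) = 3
sum(row 2) = 13
sum(row 3) = 6
sum(row 4) = 11
sum(row 5) = 13
Grand total = 54

54


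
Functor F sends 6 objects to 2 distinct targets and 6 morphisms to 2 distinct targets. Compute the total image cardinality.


The image of F consists of distinct objects and distinct morphisms.
|Im(F)| on objects = 2
|Im(F)| on morphisms = 2
Total image cardinality = 2 + 2 = 4

4


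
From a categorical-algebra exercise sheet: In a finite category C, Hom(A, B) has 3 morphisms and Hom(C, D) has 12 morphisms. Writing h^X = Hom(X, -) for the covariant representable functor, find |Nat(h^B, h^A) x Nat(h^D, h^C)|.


By the Yoneda lemma, Nat(h^B, h^A) is isomorphic to Hom(A, B),
so |Nat(h^B, h^A)| = |Hom(A, B)| and |Nat(h^D, h^C)| = |Hom(C, D)|.
|Hom(A, B)| = 3, |Hom(C, D)| = 12.
|Nat(h^B, h^A) x Nat(h^D, h^C)| = 3 * 12 = 36

36


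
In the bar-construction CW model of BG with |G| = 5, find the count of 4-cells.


In the bar-construction CW model of BG, the n-cells are indexed by
n-tuples [g_1|...|g_n] of non-identity elements of G (degenerate
simplices with some g_i = e do not contribute cells), so there are
(|G| - 1)^n n-cells.
For dim = 4 with |G| = 5:
cells = (5 - 1)^4 = 4^4 = 256

256


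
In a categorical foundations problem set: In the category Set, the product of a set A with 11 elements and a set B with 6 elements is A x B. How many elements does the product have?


In Set, the product A x B is the Cartesian product.
By the universal property, |A x B| = |A| * |B|.
|A x B| = 11 * 6 = 66

66


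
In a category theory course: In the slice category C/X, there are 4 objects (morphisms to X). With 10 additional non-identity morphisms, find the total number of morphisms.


In the slice category C/X, objects are morphisms to X.
Identity morphisms: 4 (one per object of C/X).
Non-identity morphisms: 10.
Total = 4 + 10 = 14

14


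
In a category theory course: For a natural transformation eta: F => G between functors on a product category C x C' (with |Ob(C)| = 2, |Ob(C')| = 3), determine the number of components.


A natural transformation eta: F => G assigns one component morphism per
object of the domain category.
The domain is the product category C x C', so
|Ob(C x C')| = |Ob(C)| * |Ob(C')| = 2 * 3 = 6.
Therefore eta has 6 component morphisms.

6


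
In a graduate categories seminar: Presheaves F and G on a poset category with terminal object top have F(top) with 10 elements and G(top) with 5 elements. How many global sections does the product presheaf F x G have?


Global sections of a presheaf on a poset with terminal top satisfy
Gamma(H) ~ H(top). Presheaves admit pointwise products, so
(F x G)(top) = F(top) x G(top) (Cartesian product).
|Gamma(F x G)| = |F(top)| * |G(top)| = 10 * 5 = 50.

50


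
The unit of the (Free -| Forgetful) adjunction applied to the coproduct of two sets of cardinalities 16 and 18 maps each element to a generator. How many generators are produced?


The unit eta_X: X -> U(F(X)) of the Free-Forgetful adjunction
maps each element of X to a generator of F(X). For X = S + T (disjoint
union in Set), |S + T| = |S| + |T|.
Total mappings = 16 + 18 = 34.

34


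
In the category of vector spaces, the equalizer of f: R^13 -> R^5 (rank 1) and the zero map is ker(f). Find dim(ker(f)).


The equalizer of f and the zero map is ker(f).
By the rank-nullity theorem: dim(ker(f)) = dim(domain) - rank(f).
dim(ker(f)) = 13 - 1 = 12

12


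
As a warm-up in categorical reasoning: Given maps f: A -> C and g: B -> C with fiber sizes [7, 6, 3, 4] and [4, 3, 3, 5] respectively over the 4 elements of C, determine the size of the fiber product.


The pullback A x_C B consists of pairs (a, b) with f(a) = g(b).
For each element c in C, the fiber product has |f^-1(c)| * |g^-1(c)| elements.
Summing over C: 7 * 4 + 6 * 3 + 3 * 3 + 4 * 5
= 28 + 18 + 9 + 20 = 75

75


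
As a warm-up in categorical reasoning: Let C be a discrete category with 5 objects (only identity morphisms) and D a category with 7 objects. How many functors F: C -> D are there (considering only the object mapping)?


A functor from a discrete category C to D is determined by
where each object maps. Each of the 5 objects of C can map
to any of the 7 objects of D independently.
Number of functors = 7^5 = 16807

16807


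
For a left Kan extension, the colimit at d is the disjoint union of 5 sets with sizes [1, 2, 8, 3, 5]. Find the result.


Pointwise, the left Kan extension (Lan_F H)(d) is the colimit, indexed
by the comma category (F downarrow d), of H composed with the
projection (F downarrow d) -> C. Here that colimit is given
as a coproduct (disjoint union) of sets, so its cardinality is the
sum of the sizes of the summands.
Coproduct of sets with sizes: 1 + 2 + 8 + 3 + 5
= 19

19


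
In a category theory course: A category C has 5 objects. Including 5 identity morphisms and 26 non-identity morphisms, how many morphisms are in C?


Each object has an identity morphism, giving 5 identities.
Adding the 26 non-identity morphisms:
Total = 5 + 26 = 31

31


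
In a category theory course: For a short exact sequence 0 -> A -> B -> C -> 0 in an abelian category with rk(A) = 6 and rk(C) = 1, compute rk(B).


For a short exact sequence 0 -> A -> B -> C -> 0,
rank is additive: rank(B) = rank(A) + rank(C).
rank(B) = 6 + 1 = 7

7


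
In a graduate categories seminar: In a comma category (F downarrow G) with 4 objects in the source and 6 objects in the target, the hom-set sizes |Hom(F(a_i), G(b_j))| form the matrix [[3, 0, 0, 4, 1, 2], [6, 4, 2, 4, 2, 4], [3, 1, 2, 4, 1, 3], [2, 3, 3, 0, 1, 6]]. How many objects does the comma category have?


Objects of (F downarrow G) are triples (a, b, h: F(a)->G(b)).
The count equals the sum of all entries in the hom-matrix.
sum(row 0) = 10
sum(row 1) = 22
sum(row 2) = 14
sum(row 3) = 15
Grand total = 61

61


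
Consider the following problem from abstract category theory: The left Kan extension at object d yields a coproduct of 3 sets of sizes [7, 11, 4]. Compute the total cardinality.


Pointwise, the left Kan extension (Lan_F H)(d) is the colimit, indexed
by the comma category (F downarrow d), of H composed with the
projection (F downarrow d) -> C. Here that colimit is given
as a coproduct (disjoint union) of sets, so its cardinality is the
sum of the sizes of the summands.
Coproduct of sets with sizes: 7 + 11 + 4
= 22

22


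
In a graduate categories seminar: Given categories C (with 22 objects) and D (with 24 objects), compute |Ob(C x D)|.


The product category C x D has objects that are pairs (c, d).
Number of pairs = |Ob(C)| * |Ob(D)| = 22 * 24 = 528

528


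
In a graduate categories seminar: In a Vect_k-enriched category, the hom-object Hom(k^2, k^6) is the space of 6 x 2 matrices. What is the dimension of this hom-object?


In Vect-enriched categories, Hom(k^n, k^m) is the space of m x n matrices.
dim(Hom(k^2, k^6)) = 6 * 2 = 12

12


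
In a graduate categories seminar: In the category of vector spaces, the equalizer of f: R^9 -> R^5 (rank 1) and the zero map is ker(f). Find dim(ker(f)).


The equalizer of f and the zero map is ker(f).
By the rank-nullity theorem: dim(ker(f)) = dim(domain) - rank(f).
dim(ker(f)) = 9 - 1 = 8

8


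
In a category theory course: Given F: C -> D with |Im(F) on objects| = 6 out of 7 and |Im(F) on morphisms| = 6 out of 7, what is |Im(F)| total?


The image of F consists of distinct objects and distinct morphisms.
|Im(F)| on objects = 6
|Im(F)| on morphisms = 6
Total image cardinality = 6 + 6 = 12

12


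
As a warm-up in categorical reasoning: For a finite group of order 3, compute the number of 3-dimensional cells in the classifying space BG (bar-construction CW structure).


In the bar-construction CW model of BG, the n-cells are indexed by
n-tuples [g_1|...|g_n] of non-identity elements of G (degenerate
simplices with some g_i = e do not contribute cells), so there are
(|G| - 1)^n n-cells.
For dim = 3 with |G| = 3:
cells = (3 - 1)^3 = 2^3 = 8

8


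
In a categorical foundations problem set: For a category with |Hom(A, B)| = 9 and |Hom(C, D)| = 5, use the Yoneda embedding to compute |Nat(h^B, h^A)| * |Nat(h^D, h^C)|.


By the Yoneda lemma, Nat(h^B, h^A) is isomorphic to Hom(A, B),
so |Nat(h^B, h^A)| = |Hom(A, B)| and |Nat(h^D, h^C)| = |Hom(C, D)|.
|Hom(A, B)| = 9, |Hom(C, D)| = 5.
|Nat(h^B, h^A) x Nat(h^D, h^C)| = 9 * 5 = 45

45


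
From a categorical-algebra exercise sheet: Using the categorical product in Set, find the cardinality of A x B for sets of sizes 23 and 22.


In Set, the product A x B is the Cartesian product.
By the universal property, |A x B| = |A| * |B|.
|A x B| = 23 * 22 = 506

506


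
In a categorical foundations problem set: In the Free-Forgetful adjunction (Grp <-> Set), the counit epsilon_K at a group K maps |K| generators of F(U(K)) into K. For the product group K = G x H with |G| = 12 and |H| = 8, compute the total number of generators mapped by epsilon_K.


The counit epsilon_K: F(U(K)) -> K of the Free-Forgetful adjunction
maps |K| generators of F(U(K)) into K. For K = G x H (the product group),
|G x H| = |G| * |H|.
Total generators mapped = 12 * 8 = 96.

96


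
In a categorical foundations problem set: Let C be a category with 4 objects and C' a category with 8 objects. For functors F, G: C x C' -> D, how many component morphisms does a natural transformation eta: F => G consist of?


A natural transformation eta: F => G assigns one component morphism per
object of the domain category.
The domain is the product category C x C', so
|Ob(C x C')| = |Ob(C)| * |Ob(C')| = 4 * 8 = 32.
Therefore eta has 32 component morphisms.

32


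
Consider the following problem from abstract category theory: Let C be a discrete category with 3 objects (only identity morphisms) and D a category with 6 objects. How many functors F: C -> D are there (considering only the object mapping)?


A functor from a discrete category C to D is determined by
where each object maps. Each of the 3 objects of C can map
to any of the 6 objects of D independently.
Number of functors = 6^3 = 216

216


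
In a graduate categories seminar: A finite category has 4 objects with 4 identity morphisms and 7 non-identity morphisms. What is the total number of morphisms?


Each object has an identity morphism, giving 4 identities.
Adding the 7 non-identity morphisms:
Total = 4 + 7 = 11

11


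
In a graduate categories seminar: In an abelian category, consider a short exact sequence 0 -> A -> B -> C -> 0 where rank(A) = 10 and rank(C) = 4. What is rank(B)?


For a short exact sequence 0 -> A -> B -> C -> 0,
rank is additive: rank(B) = rank(A) + rank(C).
rank(B) = 10 + 4 = 14

14


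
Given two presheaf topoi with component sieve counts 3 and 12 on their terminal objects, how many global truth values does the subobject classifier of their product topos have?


In a product of presheaf topoi E_1 x E_2, the subobject classifier
is Omega = Omega_1 x Omega_2 (componentwise), so
|Omega(top)| = |Omega_1(top_1)| * |Omega_2(top_2)|.
= 3 * 12 = 36.

36


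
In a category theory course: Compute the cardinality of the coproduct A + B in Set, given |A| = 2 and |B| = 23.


In Set, the coproduct A + B is the disjoint union.
|A + B| = |A| + |B| = 2 + 23 = 25

25


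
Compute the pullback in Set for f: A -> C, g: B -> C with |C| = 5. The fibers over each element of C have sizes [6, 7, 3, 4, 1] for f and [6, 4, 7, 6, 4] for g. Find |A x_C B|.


The pullback A x_C B consists of pairs (a, b) with f(a) = g(b).
For each element c in C, the fiber product has |f^-1(c)| * |g^-1(c)| elements.
Summing over C: 6 * 6 + 7 * 4 + 3 * 7 + 4 * 6 + 1 * 4
= 36 + 28 + 21 + 24 + 4 = 113

113


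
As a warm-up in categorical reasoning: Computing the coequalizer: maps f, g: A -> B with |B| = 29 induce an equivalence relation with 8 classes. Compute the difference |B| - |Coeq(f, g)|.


The coequalizer Coeq(f, g) = B / ~ has one element per equivalence class.
|B| = 29, |Coeq(f, g)| = 8.
|B| - |Coeq(f, g)| = 29 - 8 = 21.

21


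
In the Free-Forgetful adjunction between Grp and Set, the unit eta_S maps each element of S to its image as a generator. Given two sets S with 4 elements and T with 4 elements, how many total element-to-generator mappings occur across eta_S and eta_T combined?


The unit eta_X: X -> U(F(X)) of the Free-Forgetful adjunction
maps each element of X to a generator of F(X). For X = S + T (disjoint
union in Set), |S + T| = |S| + |T|.
Total mappings = 4 + 4 = 8.

8


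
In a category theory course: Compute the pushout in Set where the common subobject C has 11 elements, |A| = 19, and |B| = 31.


The pushout A +_C B identifies the images of C in A and B.
|A +_C B| = |A| + |B| - |C| (for injections).
= 19 + 31 - 11 = 39

39


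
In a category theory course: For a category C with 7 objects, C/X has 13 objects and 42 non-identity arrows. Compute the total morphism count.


In the slice category C/X, objects are morphisms to X.
Identity morphisms: 13 (one per object of C/X).
Non-identity morphisms: 42.
Total = 13 + 42 = 55

55


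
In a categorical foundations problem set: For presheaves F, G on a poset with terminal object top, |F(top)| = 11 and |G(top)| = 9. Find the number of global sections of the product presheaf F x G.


Global sections of a presheaf on a poset with terminal top satisfy
Gamma(H) ~ H(top). Presheaves admit pointwise products, so
(F x G)(top) = F(top) x G(top) (Cartesian product).
|Gamma(F x G)| = |F(top)| * |G(top)| = 11 * 9 = 99.

99


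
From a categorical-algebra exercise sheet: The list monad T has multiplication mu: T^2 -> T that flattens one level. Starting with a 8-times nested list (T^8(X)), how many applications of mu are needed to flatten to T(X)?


Each application of mu: T^2 -> T removes one layer of nesting.
Starting at depth 8 (i.e., T^8(X)), we need to reach T(X).
Number of mu applications = 8 - 1 = 7

7


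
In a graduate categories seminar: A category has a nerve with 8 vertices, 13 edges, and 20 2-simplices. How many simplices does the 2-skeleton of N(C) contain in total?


The 2-skeleton of the nerve N(C) consists of simplices in dimensions 0, 1, 2:
  |N(C)_0| = 8 (objects)
  |N(C)_1| = 13 (morphisms)
  |N(C)_2| = 20 (composable pairs)
Total = 8 + 13 + 20 = 41

41


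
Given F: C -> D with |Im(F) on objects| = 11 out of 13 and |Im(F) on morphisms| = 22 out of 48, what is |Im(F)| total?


The image of F consists of distinct objects and distinct morphisms.
|Im(F)| on objects = 11
|Im(F)| on morphisms = 22
Total image cardinality = 11 + 22 = 33

33


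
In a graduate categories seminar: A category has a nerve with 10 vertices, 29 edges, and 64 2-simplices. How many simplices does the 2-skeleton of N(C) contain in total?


The 2-skeleton of the nerve N(C) consists of simplices in dimensions 0, 1, 2:
  |N(C)_0| = 10 (objects)
  |N(C)_1| = 29 (morphisms)
  |N(C)_2| = 64 (composable pairs)
Total = 10 + 29 + 64 = 103

103


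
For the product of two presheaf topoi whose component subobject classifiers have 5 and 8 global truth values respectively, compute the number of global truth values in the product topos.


In a product of presheaf topoi E_1 x E_2, the subobject classifier
is Omega = Omega_1 x Omega_2 (componentwise), so
|Omega(top)| = |Omega_1(top_1)| * |Omega_2(top_2)|.
= 5 * 8 = 40.

40


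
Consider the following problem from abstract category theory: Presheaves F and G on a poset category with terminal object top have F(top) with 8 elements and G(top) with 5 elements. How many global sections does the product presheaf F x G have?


Global sections of a presheaf on a poset with terminal top satisfy
Gamma(H) ~ H(top). Presheaves admit pointwise products, so
(F x G)(top) = F(top) x G(top) (Cartesian product).
|Gamma(F x G)| = |F(top)| * |G(top)| = 8 * 5 = 40.

40


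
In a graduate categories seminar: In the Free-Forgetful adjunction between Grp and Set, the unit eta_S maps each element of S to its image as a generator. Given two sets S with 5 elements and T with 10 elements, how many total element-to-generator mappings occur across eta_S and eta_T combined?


The unit eta_X: X -> U(F(X)) of the Free-Forgetful adjunction
maps each element of X to a generator of F(X). For X = S + T (disjoint
union in Set), |S + T| = |S| + |T|.
Total mappings = 5 + 10 = 15.

15


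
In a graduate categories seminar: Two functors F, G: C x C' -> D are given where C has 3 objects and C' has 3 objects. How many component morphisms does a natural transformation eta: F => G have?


A natural transformation eta: F => G assigns one component morphism per
object of the domain category.
The domain is the product category C x C', so
|Ob(C x C')| = |Ob(C)| * |Ob(C')| = 3 * 3 = 9.
Therefore eta has 9 component morphisms.

9


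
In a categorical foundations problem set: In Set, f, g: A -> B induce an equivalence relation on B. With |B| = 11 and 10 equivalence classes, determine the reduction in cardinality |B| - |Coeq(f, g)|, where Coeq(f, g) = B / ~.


The coequalizer Coeq(f, g) = B / ~ has one element per equivalence class.
|B| = 11, |Coeq(f, g)| = 10.
|B| - |Coeq(f, g)| = 11 - 10 = 1.

1


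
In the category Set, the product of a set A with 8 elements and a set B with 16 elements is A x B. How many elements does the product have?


In Set, the product A x B is the Cartesian product.
By the universal property, |A x B| = |A| * |B|.
|A x B| = 8 * 16 = 128

128


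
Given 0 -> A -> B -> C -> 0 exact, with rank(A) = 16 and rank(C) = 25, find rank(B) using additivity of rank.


For a short exact sequence 0 -> A -> B -> C -> 0,
rank is additive: rank(B) = rank(A) + rank(C).
rank(B) = 16 + 25 = 41

41


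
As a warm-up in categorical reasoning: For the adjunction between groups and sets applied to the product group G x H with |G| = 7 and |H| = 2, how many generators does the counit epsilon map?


The counit epsilon_K: F(U(K)) -> K of the Free-Forgetful adjunction
maps |K| generators of F(U(K)) into K. For K = G x H (the product group),
|G x H| = |G| * |H|.
Total generators mapped = 7 * 2 = 14.

14


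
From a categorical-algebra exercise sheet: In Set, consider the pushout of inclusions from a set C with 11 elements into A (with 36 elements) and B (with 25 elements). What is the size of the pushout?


The pushout A +_C B identifies the images of C in A and B.
|A +_C B| = |A| + |B| - |C| (for injections).
= 36 + 25 - 11 = 50

50


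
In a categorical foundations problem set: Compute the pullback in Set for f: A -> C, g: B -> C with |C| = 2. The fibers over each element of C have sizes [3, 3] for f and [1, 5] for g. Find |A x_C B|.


The pullback A x_C B consists of pairs (a, b) with f(a) = g(b).
For each element c in C, the fiber product has |f^-1(c)| * |g^-1(c)| elements.
Summing over C: 3 * 1 + 3 * 5
= 3 + 15 = 18

18


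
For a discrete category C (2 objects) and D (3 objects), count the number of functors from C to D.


A functor from a discrete category C to D is determined by
where each object maps. Each of the 2 objects of C can map
to any of the 3 objects of D independently.
Number of functors = 3^2 = 9

9


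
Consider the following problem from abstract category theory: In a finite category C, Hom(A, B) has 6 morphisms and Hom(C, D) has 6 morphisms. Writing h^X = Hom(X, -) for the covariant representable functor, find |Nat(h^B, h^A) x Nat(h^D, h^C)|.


By the Yoneda lemma, Nat(h^B, h^A) is isomorphic to Hom(A, B),
so |Nat(h^B, h^A)| = |Hom(A, B)| and |Nat(h^D, h^C)| = |Hom(C, D)|.
|Hom(A, B)| = 6, |Hom(C, D)| = 6.
|Nat(h^B, h^A) x Nat(h^D, h^C)| = 6 * 6 = 36

36


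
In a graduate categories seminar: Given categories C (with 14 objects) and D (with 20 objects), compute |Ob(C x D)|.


The product category C x D has objects that are pairs (c, d).
Number of pairs = |Ob(C)| * |Ob(D)| = 14 * 20 = 280

280


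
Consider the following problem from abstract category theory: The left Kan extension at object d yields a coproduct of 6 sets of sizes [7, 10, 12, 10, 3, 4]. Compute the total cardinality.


Pointwise, the left Kan extension (Lan_F H)(d) is the colimit, indexed
by the comma category (F downarrow d), of H composed with the
projection (F downarrow d) -> C. Here that colimit is given
as a coproduct (disjoint union) of sets, so its cardinality is the
sum of the sizes of the summands.
Coproduct of sets with sizes: 7 + 10 + 12 + 10 + 3 + 4
= 46

46


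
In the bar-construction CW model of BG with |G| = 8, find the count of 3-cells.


In the bar-construction CW model of BG, the n-cells are indexed by
n-tuples [g_1|...|g_n] of non-identity elements of G (degenerate
simplices with some g_i = e do not contribute cells), so there are
(|G| - 1)^n n-cells.
For dim = 3 with |G| = 8:
cells = (8 - 1)^3 = 7^3 = 343

343


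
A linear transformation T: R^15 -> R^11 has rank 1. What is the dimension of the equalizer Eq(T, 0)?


The equalizer of f and the zero map is ker(f).
By the rank-nullity theorem: dim(ker(f)) = dim(domain) - rank(f).
dim(ker(f)) = 15 - 1 = 14

14


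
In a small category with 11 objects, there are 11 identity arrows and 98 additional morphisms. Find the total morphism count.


Each object has an identity morphism, giving 11 identities.
Adding the 98 non-identity morphisms:
Total = 11 + 98 = 109

109


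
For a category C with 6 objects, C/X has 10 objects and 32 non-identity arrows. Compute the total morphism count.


In the slice category C/X, objects are morphisms to X.
Identity morphisms: 10 (one per object of C/X).
Non-identity morphisms: 32.
Total = 10 + 32 = 42

42


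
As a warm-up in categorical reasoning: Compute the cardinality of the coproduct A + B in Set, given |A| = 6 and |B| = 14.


In Set, the coproduct A + B is the disjoint union.
|A + B| = |A| + |B| = 6 + 14 = 20

20


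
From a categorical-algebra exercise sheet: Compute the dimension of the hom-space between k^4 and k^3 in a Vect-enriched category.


In Vect-enriched categories, Hom(k^n, k^m) is the space of m x n matrices.
dim(Hom(k^4, k^3)) = 3 * 4 = 12

12


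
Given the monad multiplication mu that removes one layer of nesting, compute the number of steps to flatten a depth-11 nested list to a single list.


Each application of mu: T^2 -> T removes one layer of nesting.
Starting at depth 11 (i.e., T^11(X)), we need to reach T(X).
Number of mu applications = 11 - 1 = 10

10


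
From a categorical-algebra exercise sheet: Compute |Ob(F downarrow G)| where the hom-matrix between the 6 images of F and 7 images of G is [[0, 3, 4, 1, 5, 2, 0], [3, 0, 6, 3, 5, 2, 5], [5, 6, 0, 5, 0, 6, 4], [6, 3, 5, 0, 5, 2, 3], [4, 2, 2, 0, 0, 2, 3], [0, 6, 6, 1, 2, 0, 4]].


Objects of (F downarrow G) are triples (a, b, h: F(a)->G(b)).
The count equals the sum of all entries in the hom-matrix.
sum(row 0) = 15
sum(row 1) = 24
sum(row 2) = 26
sum(row 3) = 24
sum(row 4) = 13
sum(row 5) = 19
Grand total = 121

121


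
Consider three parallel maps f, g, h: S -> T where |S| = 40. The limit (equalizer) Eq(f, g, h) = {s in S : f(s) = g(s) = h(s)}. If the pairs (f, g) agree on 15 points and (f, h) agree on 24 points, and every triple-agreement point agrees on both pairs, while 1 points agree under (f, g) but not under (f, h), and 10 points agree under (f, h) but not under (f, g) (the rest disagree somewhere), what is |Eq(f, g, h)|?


Eq(f, g, h) is the triple-agreement set: points in S where all three
maps take the same value. Using inclusion-exclusion on the pairwise data:
Pair (f, g) agrees on 15 points; pair (f, h) on 24 points.
Points agreeing under (f, g) but not (f, h) = 1; under (f, h) but not (f, g) = 10.
Triple-agreement = agreement-in-(f, g) minus points that agree under (f, g) but not (f, h):
|Eq(f, g, h)| = 15 - 1 = 14
(cross-check via (f, h): 24 - 10 = 14.)

14


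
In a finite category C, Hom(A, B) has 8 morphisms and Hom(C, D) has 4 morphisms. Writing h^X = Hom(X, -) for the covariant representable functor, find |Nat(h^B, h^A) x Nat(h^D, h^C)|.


By the Yoneda lemma, Nat(h^B, h^A) is isomorphic to Hom(A, B),
so |Nat(h^B, h^A)| = |Hom(A, B)| and |Nat(h^D, h^C)| = |Hom(C, D)|.
|Hom(A, B)| = 8, |Hom(C, D)| = 4.
|Nat(h^B, h^A) x Nat(h^D, h^C)| = 8 * 4 = 32

32


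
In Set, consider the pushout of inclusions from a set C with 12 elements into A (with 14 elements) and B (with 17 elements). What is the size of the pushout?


The pushout A +_C B identifies the images of C in A and B.
|A +_C B| = |A| + |B| - |C| (for injections).
= 14 + 17 - 12 = 19

19


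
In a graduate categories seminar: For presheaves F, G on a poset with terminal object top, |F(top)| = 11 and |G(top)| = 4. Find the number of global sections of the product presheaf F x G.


Global sections of a presheaf on a poset with terminal top satisfy
Gamma(H) ~ H(top). Presheaves admit pointwise products, so
(F x G)(top) = F(top) x G(top) (Cartesian product).
|Gamma(F x G)| = |F(top)| * |G(top)| = 11 * 4 = 44.

44


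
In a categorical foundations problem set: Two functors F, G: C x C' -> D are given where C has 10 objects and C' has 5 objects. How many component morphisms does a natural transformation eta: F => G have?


A natural transformation eta: F => G assigns one component morphism per
object of the domain category.
The domain is the product category C x C', so
|Ob(C x C')| = |Ob(C)| * |Ob(C')| = 10 * 5 = 50.
Therefore eta has 50 component morphisms.

50


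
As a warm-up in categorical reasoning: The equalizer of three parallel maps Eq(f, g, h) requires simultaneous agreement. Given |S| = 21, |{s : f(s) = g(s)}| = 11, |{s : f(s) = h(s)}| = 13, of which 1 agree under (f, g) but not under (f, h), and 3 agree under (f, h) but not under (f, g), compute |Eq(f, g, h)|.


Eq(f, g, h) is the triple-agreement set: points in S where all three
maps take the same value. Using inclusion-exclusion on the pairwise data:
Pair (f, g) agrees on 11 points; pair (f, h) on 13 points.
Points agreeing under (f, g) but not (f, h) = 1; under (f, h) but not (f, g) = 3.
Triple-agreement = agreement-in-(f, g) minus points that agree under (f, g) but not (f, h):
|Eq(f, g, h)| = 11 - 1 = 10
(cross-check via (f, h): 13 - 3 = 10.)

10


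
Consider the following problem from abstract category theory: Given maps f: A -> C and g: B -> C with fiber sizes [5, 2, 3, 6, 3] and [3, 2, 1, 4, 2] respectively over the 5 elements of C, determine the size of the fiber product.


The pullback A x_C B consists of pairs (a, b) with f(a) = g(b).
For each element c in C, the fiber product has |f^-1(c)| * |g^-1(c)| elements.
Summing over C: 5 * 3 + 2 * 2 + 3 * 1 + 6 * 4 + 3 * 2
= 15 + 4 + 3 + 24 + 6 = 52

52


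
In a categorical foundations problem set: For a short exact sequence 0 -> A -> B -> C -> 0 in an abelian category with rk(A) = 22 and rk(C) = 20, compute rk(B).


For a short exact sequence 0 -> A -> B -> C -> 0,
rank is additive: rank(B) = rank(A) + rank(C).
rank(B) = 22 + 20 = 42

42


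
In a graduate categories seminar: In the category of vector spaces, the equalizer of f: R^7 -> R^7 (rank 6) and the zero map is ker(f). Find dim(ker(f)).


The equalizer of f and the zero map is ker(f).
By the rank-nullity theorem: dim(ker(f)) = dim(domain) - rank(f).
dim(ker(f)) = 7 - 6 = 1

1


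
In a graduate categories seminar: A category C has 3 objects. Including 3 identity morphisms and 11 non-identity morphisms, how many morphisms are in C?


Each object has an identity morphism, giving 3 identities.
Adding the 11 non-identity morphisms:
Total = 3 + 11 = 14

14


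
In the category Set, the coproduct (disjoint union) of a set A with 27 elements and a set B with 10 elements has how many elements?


In Set, the coproduct A + B is the disjoint union.
|A + B| = |A| + |B| = 27 + 10 = 37

37


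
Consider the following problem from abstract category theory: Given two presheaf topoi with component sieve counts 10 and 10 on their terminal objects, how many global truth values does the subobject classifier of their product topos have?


In a product of presheaf topoi E_1 x E_2, the subobject classifier
is Omega = Omega_1 x Omega_2 (componentwise), so
|Omega(top)| = |Omega_1(top_1)| * |Omega_2(top_2)|.
= 10 * 10 = 100.

100


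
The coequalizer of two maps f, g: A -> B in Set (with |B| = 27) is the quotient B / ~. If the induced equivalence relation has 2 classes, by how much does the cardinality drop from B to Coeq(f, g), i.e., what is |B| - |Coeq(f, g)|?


The coequalizer Coeq(f, g) = B / ~ has one element per equivalence class.
|B| = 27, |Coeq(f, g)| = 2.
|B| - |Coeq(f, g)| = 27 - 2 = 25.

25


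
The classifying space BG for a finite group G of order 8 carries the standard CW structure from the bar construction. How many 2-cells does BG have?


In the bar-construction CW model of BG, the n-cells are indexed by
n-tuples [g_1|...|g_n] of non-identity elements of G (degenerate
simplices with some g_i = e do not contribute cells), so there are
(|G| - 1)^n n-cells.
For dim = 2 with |G| = 8:
cells = (8 - 1)^2 = 7^2 = 49

49
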